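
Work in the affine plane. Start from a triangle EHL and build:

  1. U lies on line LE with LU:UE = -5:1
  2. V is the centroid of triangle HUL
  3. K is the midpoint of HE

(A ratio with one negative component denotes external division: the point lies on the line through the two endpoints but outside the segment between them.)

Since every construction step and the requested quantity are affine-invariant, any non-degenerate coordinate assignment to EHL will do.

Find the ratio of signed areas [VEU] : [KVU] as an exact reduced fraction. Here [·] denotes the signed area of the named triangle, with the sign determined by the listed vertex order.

Assign E = (0, 0), H = (1, 0), L = (0, 1) — the answer is frame-independent, so this choice is without loss of generality.
1. U lies on line LE with LU:UE = -5:1 ⇒ U = (0, -1/4)
2. V is the centroid of triangle HUL ⇒ V = (1/3, 1/4)
3. K is the midpoint of HE ⇒ K = (1/2, 0)
2·[VEU] = 1/12, 2·[KVU] = 1/6
[VEU]:[KVU] = 1/12:1/6 = 1/2

[VEU]:[KVU] = 1/2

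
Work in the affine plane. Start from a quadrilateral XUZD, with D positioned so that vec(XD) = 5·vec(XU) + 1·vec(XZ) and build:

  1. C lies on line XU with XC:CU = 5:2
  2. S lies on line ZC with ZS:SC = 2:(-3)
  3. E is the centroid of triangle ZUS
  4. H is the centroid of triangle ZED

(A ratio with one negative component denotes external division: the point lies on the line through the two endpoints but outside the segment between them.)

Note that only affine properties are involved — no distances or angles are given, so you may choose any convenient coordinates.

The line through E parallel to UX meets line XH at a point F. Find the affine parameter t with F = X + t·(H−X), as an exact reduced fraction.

t = 6/5

Assign X = (0, 0), U = (1, 0), Z = (0, 1), D = (5, 1) — the answer is frame-independent, so this choice is without loss of generality.
1. C lies on line XU with XC:CU = 5:2 ⇒ C = (5/7, 0)
2. S lies on line ZC with ZS:SC = 2:(-3) ⇒ S = (-10/7, 3)
3. E is the centroid of triangle ZUS ⇒ E = (-1/7, 4/3)
4. H is the centroid of triangle ZED ⇒ H = (34/21, 10/9)
through E parallel to UX: direction (-1, 0); meets XH at F = (68/35, 4/3)
F = X + t·(H−X) with t = 6/5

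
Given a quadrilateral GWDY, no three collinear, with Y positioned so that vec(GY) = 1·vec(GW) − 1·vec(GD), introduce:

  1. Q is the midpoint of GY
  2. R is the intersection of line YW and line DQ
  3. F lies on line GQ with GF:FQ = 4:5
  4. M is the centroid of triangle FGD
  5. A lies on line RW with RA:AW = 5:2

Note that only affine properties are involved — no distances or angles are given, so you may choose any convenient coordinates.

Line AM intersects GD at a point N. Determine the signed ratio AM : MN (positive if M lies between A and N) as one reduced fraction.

AM:MN = 25/2

Set G = (0, 0), W = (1, 0), D = (0, 1), Y = (1, -1); any affine frame gives the same invariant.
1. Q is the midpoint of GY ⇒ Q = (1/2, -1/2)
2. R is the intersection of line YW and line DQ ⇒ R = (1, -2)
3. F lies on line GQ with GF:FQ = 4:5 ⇒ F = (2/9, -2/9)
4. M is the centroid of triangle FGD ⇒ M = (2/27, 7/27)
5. A lies on line RW with RA:AW = 5:2 ⇒ A = (1, -4/7)
line AM meets GD at N = (0, 57/175)
M = A + t·(N−A) with t = 25/27, so AM:MN = 25/27:2/27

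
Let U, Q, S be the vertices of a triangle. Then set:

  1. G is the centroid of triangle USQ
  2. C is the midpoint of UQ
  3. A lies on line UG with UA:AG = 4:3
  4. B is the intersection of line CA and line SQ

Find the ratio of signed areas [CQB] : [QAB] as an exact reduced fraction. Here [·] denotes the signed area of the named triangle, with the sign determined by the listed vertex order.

Work in coordinates with U = (0, 0), Q = (1, 0), S = (0, 1).
1. G is the centroid of triangle USQ ⇒ G = (1/3, 1/3)
2. C is the midpoint of UQ ⇒ C = (1/2, 0)
3. A lies on line UG with UA:AG = 4:3 ⇒ A = (4/21, 4/21)
4. B is the intersection of line CA and line SQ ⇒ B = (9/5, -4/5)
2·[CQB] = -2/5, 2·[QAB] = 52/105
[CQB]:[QAB] = -2/5:52/105 = -21/26

[CQB]:[QAB] = -21/26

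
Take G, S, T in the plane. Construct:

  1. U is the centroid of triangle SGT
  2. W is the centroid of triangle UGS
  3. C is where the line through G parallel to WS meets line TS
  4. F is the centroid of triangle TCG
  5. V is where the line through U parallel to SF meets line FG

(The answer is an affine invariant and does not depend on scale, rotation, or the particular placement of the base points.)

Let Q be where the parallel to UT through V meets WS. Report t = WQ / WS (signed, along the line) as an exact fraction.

t = 11/54

Set G = (0, 0), S = (1, 0), T = (0, 1); any affine frame gives the same invariant.
1. U is the centroid of triangle SGT ⇒ U = (1/3, 1/3)
2. W is the centroid of triangle UGS ⇒ W = (4/9, 1/9)
3. C is where the line through G parallel to WS meets line TS ⇒ C = (5/4, -1/4)
4. F is the centroid of triangle TCG ⇒ F = (5/12, 1/4)
5. V is where the line through U parallel to SF meets line FG ⇒ V = (25/54, 5/18)
through V parallel to UT: direction (-1/3, 2/3); meets WS at Q = (271/486, 43/486)
Q = W + t·(S−W) with t = 11/54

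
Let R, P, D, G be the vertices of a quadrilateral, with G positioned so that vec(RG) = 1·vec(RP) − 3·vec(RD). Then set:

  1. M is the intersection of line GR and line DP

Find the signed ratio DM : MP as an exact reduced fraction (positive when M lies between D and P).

DM:MP = -1/3

Choose coordinates R = (0, 0), P = (1, 0), D = (0, 1), G = (1, -3).
1. M is the intersection of line GR and line DP ⇒ M = (-1/2, 3/2)
M = D + t·(P−D) with t = -1/2, so DM:MP = t:(1−t) = -1/2:3/2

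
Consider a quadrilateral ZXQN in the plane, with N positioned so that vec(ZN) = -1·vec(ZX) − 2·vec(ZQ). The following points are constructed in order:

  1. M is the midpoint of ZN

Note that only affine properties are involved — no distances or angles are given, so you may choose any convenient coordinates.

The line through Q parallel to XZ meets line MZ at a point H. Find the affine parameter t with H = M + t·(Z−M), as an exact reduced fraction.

t = 2

Set Z = (0, 0), X = (1, 0), Q = (0, 1), N = (-1, -2); any affine frame gives the same invariant.
1. M is the midpoint of ZN ⇒ M = (-1/2, -1)
through Q parallel to XZ: direction (-1, 0); meets MZ at H = (1/2, 1)
H = M + t·(Z−M) with t = 2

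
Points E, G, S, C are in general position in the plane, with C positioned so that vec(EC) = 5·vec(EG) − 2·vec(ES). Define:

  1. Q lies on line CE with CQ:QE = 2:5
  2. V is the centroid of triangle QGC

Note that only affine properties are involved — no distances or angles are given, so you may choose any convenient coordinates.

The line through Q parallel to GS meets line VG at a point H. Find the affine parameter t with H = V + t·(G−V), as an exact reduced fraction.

t = -1/11

Work in coordinates with E = (0, 0), G = (1, 0), S = (0, 1), C = (5, -2).
1. Q lies on line CE with CQ:QE = 2:5 ⇒ Q = (25/7, -10/7)
2. V is the centroid of triangle QGC ⇒ V = (67/21, -8/7)
through Q parallel to GS: direction (-1, 1); meets VG at H = (261/77, -96/77)
H = V + t·(G−V) with t = -1/11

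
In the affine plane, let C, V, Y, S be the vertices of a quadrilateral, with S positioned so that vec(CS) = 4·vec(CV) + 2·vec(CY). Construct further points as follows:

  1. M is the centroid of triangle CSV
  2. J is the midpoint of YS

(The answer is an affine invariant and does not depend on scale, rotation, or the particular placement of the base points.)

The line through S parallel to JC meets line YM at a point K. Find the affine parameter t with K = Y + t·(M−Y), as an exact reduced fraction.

t = 24/19

Assign C = (0, 0), V = (1, 0), Y = (0, 1), S = (4, 2) — the answer is frame-independent, so this choice is without loss of generality.
1. M is the centroid of triangle CSV ⇒ M = (5/3, 2/3)
2. J is the midpoint of YS ⇒ J = (2, 3/2)
through S parallel to JC: direction (-2, -3/2); meets YM at K = (40/19, 11/19)
K = Y + t·(M−Y) with t = 24/19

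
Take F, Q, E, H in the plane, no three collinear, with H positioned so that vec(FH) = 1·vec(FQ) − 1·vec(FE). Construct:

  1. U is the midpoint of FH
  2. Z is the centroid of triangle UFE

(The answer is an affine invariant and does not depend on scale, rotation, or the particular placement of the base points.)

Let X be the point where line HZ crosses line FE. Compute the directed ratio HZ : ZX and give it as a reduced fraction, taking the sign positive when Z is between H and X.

Assign F = (0, 0), Q = (1, 0), E = (0, 1), H = (1, -1) — the answer is frame-independent, so this choice is without loss of generality.
1. U is the midpoint of FH ⇒ U = (1/2, -1/2)
2. Z is the centroid of triangle UFE ⇒ Z = (1/6, 1/6)
line HZ meets FE at X = (0, 2/5)
Z = H + t·(X−H) with t = 5/6, so HZ:ZX = 5/6:1/6

HZ:ZX = 5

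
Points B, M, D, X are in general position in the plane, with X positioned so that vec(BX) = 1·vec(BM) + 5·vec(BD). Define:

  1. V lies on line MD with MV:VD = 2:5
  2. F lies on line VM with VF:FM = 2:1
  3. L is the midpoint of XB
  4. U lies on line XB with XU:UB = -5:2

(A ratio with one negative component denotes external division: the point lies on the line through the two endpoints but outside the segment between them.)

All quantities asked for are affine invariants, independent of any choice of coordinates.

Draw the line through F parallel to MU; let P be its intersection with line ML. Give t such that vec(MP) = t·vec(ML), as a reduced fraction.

t = 4/49

Set B = (0, 0), M = (1, 0), D = (0, 1), X = (1, 5); any affine frame gives the same invariant.
1. V lies on line MD with MV:VD = 2:5 ⇒ V = (5/7, 2/7)
2. F lies on line VM with VF:FM = 2:1 ⇒ F = (19/21, 2/21)
3. L is the midpoint of XB ⇒ L = (1/2, 5/2)
4. U lies on line XB with XU:UB = -5:2 ⇒ U = (-2/3, -10/3)
through F parallel to MU: direction (-5/3, -10/3); meets ML at P = (47/49, 10/49)
P = M + t·(L−M) with t = 4/49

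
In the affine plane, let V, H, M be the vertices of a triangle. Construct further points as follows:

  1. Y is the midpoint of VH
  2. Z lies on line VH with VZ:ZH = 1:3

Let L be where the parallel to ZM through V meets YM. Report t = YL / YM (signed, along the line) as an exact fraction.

Set V = (0, 0), H = (1, 0), M = (0, 1); any affine frame gives the same invariant.
1. Y is the midpoint of VH ⇒ Y = (1/2, 0)
2. Z lies on line VH with VZ:ZH = 1:3 ⇒ Z = (1/4, 0)
through V parallel to ZM: direction (-1/4, 1); meets YM at L = (-1/2, 2)
L = Y + t·(M−Y) with t = 2

t = 2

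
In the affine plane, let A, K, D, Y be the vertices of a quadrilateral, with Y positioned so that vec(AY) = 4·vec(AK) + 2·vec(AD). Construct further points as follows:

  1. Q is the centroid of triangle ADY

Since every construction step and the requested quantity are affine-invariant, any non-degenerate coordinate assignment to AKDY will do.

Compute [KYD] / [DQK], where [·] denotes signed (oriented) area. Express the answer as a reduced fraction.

Assign A = (0, 0), K = (1, 0), D = (0, 1), Y = (4, 2) — the answer is frame-independent, so this choice is without loss of generality.
1. Q is the centroid of triangle ADY ⇒ Q = (4/3, 1)
2·[KYD] = 5, 2·[DQK] = -4/3
[KYD]:[DQK] = 5:-4/3 = -15/4

[KYD]:[DQK] = -15/4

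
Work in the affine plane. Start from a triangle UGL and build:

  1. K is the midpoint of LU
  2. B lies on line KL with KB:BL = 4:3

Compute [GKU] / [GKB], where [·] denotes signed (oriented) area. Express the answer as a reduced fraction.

Set U = (0, 0), G = (1, 0), L = (0, 1); any affine frame gives the same invariant.
1. K is the midpoint of LU ⇒ K = (0, 1/2)
2. B lies on line KL with KB:BL = 4:3 ⇒ B = (0, 11/14)
2·[GKU] = 1/2, 2·[GKB] = -2/7
[GKU]:[GKB] = 1/2:-2/7 = -7/4

[GKU]:[GKB] = -7/4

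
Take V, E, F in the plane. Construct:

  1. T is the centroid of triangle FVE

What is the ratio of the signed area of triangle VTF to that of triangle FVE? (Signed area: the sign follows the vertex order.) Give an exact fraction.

[VTF]:[FVE] = 1/3

Assign V = (0, 0), E = (1, 0), F = (0, 1) — the answer is frame-independent, so this choice is without loss of generality.
1. T is the centroid of triangle FVE ⇒ T = (1/3, 1/3)
2·[VTF] = 1/3, 2·[FVE] = 1
[VTF]:[FVE] = 1/3:1 = 1/3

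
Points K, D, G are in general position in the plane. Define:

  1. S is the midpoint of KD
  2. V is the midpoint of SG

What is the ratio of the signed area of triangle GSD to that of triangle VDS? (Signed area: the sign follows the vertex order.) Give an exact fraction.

Choose coordinates K = (0, 0), D = (1, 0), G = (0, 1).
1. S is the midpoint of KD ⇒ S = (1/2, 0)
2. V is the midpoint of SG ⇒ V = (1/4, 1/2)
2·[GSD] = 1/2, 2·[VDS] = -1/4
[GSD]:[VDS] = 1/2:-1/4 = -2

[GSD]:[VDS] = -2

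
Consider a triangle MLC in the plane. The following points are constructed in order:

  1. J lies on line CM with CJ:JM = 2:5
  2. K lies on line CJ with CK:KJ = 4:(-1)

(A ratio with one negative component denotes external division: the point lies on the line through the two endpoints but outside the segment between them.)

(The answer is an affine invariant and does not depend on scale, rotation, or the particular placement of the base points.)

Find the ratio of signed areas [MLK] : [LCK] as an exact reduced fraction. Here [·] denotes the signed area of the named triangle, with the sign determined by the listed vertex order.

Set M = (0, 0), L = (1, 0), C = (0, 1); any affine frame gives the same invariant.
1. J lies on line CM with CJ:JM = 2:5 ⇒ J = (0, 5/7)
2. K lies on line CJ with CK:KJ = 4:(-1) ⇒ K = (0, 13/21)
2·[MLK] = 13/21, 2·[LCK] = 8/21
[MLK]:[LCK] = 13/21:8/21 = 13/8

[MLK]:[LCK] = 13/8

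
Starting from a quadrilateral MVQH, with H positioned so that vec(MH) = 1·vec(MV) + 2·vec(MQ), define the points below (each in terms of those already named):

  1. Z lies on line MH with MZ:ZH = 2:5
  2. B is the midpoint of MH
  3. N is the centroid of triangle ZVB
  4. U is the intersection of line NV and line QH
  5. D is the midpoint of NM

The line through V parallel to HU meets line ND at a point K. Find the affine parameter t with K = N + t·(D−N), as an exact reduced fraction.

Work in coordinates with M = (0, 0), V = (1, 0), Q = (0, 1), H = (1, 2).
1. Z lies on line MH with MZ:ZH = 2:5 ⇒ Z = (2/7, 4/7)
2. B is the midpoint of MH ⇒ B = (1/2, 1)
3. N is the centroid of triangle ZVB ⇒ N = (25/42, 11/21)
4. U is the intersection of line NV and line QH ⇒ U = (5/39, 44/39)
5. D is the midpoint of NM ⇒ D = (25/84, 11/42)
through V parallel to HU: direction (-34/39, -34/39); meets ND at K = (25/3, 22/3)
K = N + t·(D−N) with t = -26

t = -26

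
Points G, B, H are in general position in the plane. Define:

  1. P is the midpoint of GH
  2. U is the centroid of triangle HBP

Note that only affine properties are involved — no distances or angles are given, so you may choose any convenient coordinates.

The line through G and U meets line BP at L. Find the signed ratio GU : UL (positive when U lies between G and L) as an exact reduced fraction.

GU:UL = -4

Work in coordinates with G = (0, 0), B = (1, 0), H = (0, 1).
1. P is the midpoint of GH ⇒ P = (0, 1/2)
2. U is the centroid of triangle HBP ⇒ U = (1/3, 1/2)
line GU meets BP at L = (1/4, 3/8)
U = G + t·(L−G) with t = 4/3, so GU:UL = 4/3:-1/3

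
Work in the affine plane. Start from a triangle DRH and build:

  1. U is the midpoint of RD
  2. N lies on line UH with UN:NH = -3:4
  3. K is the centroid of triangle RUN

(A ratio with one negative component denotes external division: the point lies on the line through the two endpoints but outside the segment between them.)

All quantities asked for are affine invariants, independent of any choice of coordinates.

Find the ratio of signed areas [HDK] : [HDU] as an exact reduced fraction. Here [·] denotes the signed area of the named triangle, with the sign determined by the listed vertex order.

[HDK]:[HDU] = 7/3

Work in coordinates with D = (0, 0), R = (1, 0), H = (0, 1).
1. U is the midpoint of RD ⇒ U = (1/2, 0)
2. N lies on line UH with UN:NH = -3:4 ⇒ N = (2, -3)
3. K is the centroid of triangle RUN ⇒ K = (7/6, -1)
2·[HDK] = 7/6, 2·[HDU] = 1/2
[HDK]:[HDU] = 7/6:1/2 = 7/3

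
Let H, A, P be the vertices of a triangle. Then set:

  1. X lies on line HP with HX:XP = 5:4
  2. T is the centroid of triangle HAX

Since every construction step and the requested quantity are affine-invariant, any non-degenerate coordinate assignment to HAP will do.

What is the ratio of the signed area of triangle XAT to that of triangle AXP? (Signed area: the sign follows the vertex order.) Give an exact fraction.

Assign H = (0, 0), A = (1, 0), P = (0, 1) — the answer is frame-independent, so this choice is without loss of generality.
1. X lies on line HP with HX:XP = 5:4 ⇒ X = (0, 5/9)
2. T is the centroid of triangle HAX ⇒ T = (1/3, 5/27)
2·[XAT] = -5/27, 2·[AXP] = -4/9
[XAT]:[AXP] = -5/27:-4/9 = 5/12

[XAT]:[AXP] = 5/12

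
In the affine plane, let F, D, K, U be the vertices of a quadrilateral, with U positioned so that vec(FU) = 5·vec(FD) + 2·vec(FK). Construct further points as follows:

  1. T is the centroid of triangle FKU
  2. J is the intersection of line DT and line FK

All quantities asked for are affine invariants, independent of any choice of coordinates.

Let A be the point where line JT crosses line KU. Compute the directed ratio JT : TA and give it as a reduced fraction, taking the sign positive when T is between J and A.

Work in coordinates with F = (0, 0), D = (1, 0), K = (0, 1), U = (5, 2).
1. T is the centroid of triangle FKU ⇒ T = (5/3, 1)
2. J is the intersection of line DT and line FK ⇒ J = (0, -3/2)
line JT meets KU at A = (25/13, 18/13)
T = J + t·(A−J) with t = 13/15, so JT:TA = 13/15:2/15

JT:TA = 13/2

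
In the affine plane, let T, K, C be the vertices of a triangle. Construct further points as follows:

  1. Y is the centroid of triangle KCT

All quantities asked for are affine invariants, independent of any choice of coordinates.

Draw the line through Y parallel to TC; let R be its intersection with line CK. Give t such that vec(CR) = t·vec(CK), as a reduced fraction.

Set T = (0, 0), K = (1, 0), C = (0, 1); any affine frame gives the same invariant.
1. Y is the centroid of triangle KCT ⇒ Y = (1/3, 1/3)
through Y parallel to TC: direction (0, 1); meets CK at R = (1/3, 2/3)
R = C + t·(K−C) with t = 1/3

t = 1/3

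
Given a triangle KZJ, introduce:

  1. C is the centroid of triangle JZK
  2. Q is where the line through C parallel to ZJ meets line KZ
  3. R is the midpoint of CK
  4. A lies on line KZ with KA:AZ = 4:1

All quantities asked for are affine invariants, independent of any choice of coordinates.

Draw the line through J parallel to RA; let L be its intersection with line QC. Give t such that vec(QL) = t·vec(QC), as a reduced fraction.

t = 47/14

Choose coordinates K = (0, 0), Z = (1, 0), J = (0, 1).
1. C is the centroid of triangle JZK ⇒ C = (1/3, 1/3)
2. Q is where the line through C parallel to ZJ meets line KZ ⇒ Q = (2/3, 0)
3. R is the midpoint of CK ⇒ R = (1/6, 1/6)
4. A lies on line KZ with KA:AZ = 4:1 ⇒ A = (4/5, 0)
through J parallel to RA: direction (19/30, -1/6); meets QC at L = (-19/42, 47/42)
L = Q + t·(C−Q) with t = 47/14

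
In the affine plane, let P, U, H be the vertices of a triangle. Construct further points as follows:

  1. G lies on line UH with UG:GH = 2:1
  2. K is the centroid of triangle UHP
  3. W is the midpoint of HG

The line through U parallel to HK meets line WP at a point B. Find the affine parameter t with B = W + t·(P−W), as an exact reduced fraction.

t = -5/7

Choose coordinates P = (0, 0), U = (1, 0), H = (0, 1).
1. G lies on line UH with UG:GH = 2:1 ⇒ G = (1/3, 2/3)
2. K is the centroid of triangle UHP ⇒ K = (1/3, 1/3)
3. W is the midpoint of HG ⇒ W = (1/6, 5/6)
through U parallel to HK: direction (1/3, -2/3); meets WP at B = (2/7, 10/7)
B = W + t·(P−W) with t = -5/7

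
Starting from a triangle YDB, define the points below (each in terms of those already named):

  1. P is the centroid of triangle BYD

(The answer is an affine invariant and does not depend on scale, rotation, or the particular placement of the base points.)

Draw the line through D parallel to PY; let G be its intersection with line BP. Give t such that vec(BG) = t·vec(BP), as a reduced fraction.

t = 2

Set Y = (0, 0), D = (1, 0), B = (0, 1); any affine frame gives the same invariant.
1. P is the centroid of triangle BYD ⇒ P = (1/3, 1/3)
through D parallel to PY: direction (-1/3, -1/3); meets BP at G = (2/3, -1/3)
G = B + t·(P−B) with t = 2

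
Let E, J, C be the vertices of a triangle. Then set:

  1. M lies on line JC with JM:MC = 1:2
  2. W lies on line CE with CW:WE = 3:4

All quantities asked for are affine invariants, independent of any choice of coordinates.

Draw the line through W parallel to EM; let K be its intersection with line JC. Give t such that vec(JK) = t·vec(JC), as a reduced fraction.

t = 5/7

Choose coordinates E = (0, 0), J = (1, 0), C = (0, 1).
1. M lies on line JC with JM:MC = 1:2 ⇒ M = (2/3, 1/3)
2. W lies on line CE with CW:WE = 3:4 ⇒ W = (0, 4/7)
through W parallel to EM: direction (2/3, 1/3); meets JC at K = (2/7, 5/7)
K = J + t·(C−J) with t = 5/7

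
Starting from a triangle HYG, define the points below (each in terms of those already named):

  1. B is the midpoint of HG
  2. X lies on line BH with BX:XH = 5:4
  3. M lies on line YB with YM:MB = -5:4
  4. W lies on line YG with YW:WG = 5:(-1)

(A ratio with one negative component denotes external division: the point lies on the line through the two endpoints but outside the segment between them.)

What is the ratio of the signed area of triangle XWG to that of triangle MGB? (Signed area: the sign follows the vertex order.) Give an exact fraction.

[XWG]:[MGB] = 7/72

Work in coordinates with H = (0, 0), Y = (1, 0), G = (0, 1).
1. B is the midpoint of HG ⇒ B = (0, 1/2)
2. X lies on line BH with BX:XH = 5:4 ⇒ X = (0, 2/9)
3. M lies on line YB with YM:MB = -5:4 ⇒ M = (-4, 5/2)
4. W lies on line YG with YW:WG = 5:(-1) ⇒ W = (-1/4, 5/4)
2·[XWG] = -7/36, 2·[MGB] = -2
[XWG]:[MGB] = -7/36:-2 = 7/72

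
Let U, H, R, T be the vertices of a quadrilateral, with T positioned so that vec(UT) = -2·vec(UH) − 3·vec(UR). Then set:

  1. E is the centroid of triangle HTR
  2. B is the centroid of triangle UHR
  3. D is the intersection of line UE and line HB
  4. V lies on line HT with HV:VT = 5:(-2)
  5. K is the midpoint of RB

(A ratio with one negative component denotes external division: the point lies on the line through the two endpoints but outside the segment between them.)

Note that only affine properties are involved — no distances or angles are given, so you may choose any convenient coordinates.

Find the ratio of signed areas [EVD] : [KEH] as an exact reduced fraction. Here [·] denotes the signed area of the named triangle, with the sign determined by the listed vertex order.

[EVD]:[KEH] = -72/65

Choose coordinates U = (0, 0), H = (1, 0), R = (0, 1), T = (-2, -3).
1. E is the centroid of triangle HTR ⇒ E = (-1/3, -2/3)
2. B is the centroid of triangle UHR ⇒ B = (1/3, 1/3)
3. D is the intersection of line UE and line HB ⇒ D = (1/5, 2/5)
4. V lies on line HT with HV:VT = 5:(-2) ⇒ V = (-4, -5)
5. K is the midpoint of RB ⇒ K = (1/6, 2/3)
2·[EVD] = -8/5, 2·[KEH] = 13/9
[EVD]:[KEH] = -8/5:13/9 = -72/65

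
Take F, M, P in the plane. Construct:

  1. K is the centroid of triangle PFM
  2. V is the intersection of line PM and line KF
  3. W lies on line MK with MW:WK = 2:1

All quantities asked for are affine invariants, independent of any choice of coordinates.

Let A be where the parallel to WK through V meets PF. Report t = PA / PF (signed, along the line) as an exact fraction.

t = 1/4

Set F = (0, 0), M = (1, 0), P = (0, 1); any affine frame gives the same invariant.
1. K is the centroid of triangle PFM ⇒ K = (1/3, 1/3)
2. V is the intersection of line PM and line KF ⇒ V = (1/2, 1/2)
3. W lies on line MK with MW:WK = 2:1 ⇒ W = (5/9, 2/9)
through V parallel to WK: direction (-2/9, 1/9); meets PF at A = (0, 3/4)
A = P + t·(F−P) with t = 1/4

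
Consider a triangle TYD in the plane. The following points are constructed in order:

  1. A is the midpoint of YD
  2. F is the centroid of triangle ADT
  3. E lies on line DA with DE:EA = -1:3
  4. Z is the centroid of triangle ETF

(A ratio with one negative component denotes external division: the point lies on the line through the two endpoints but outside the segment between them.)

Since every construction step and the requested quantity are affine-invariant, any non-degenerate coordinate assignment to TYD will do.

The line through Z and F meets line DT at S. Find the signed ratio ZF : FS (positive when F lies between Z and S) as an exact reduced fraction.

ZF:FS = -7/6

Assign T = (0, 0), Y = (1, 0), D = (0, 1) — the answer is frame-independent, so this choice is without loss of generality.
1. A is the midpoint of YD ⇒ A = (1/2, 1/2)
2. F is the centroid of triangle ADT ⇒ F = (1/6, 1/2)
3. E lies on line DA with DE:EA = -1:3 ⇒ E = (-1/4, 5/4)
4. Z is the centroid of triangle ETF ⇒ Z = (-1/36, 7/12)
line ZF meets DT at S = (0, 4/7)
F = Z + t·(S−Z) with t = 7, so ZF:FS = 7:-6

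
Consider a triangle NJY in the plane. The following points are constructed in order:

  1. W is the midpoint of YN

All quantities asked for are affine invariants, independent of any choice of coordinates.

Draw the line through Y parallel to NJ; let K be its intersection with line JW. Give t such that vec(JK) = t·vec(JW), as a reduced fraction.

Choose coordinates N = (0, 0), J = (1, 0), Y = (0, 1).
1. W is the midpoint of YN ⇒ W = (0, 1/2)
through Y parallel to NJ: direction (1, 0); meets JW at K = (-1, 1)
K = J + t·(W−J) with t = 2

t = 2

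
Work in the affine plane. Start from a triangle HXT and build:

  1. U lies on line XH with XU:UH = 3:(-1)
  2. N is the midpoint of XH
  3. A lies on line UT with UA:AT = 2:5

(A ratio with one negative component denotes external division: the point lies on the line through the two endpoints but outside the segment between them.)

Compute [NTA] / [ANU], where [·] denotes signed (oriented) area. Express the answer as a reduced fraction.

[NTA]:[ANU] = -5/2

Assign H = (0, 0), X = (1, 0), T = (0, 1) — the answer is frame-independent, so this choice is without loss of generality.
1. U lies on line XH with XU:UH = 3:(-1) ⇒ U = (-1/2, 0)
2. N is the midpoint of XH ⇒ N = (1/2, 0)
3. A lies on line UT with UA:AT = 2:5 ⇒ A = (-5/14, 2/7)
2·[NTA] = 5/7, 2·[ANU] = -2/7
[NTA]:[ANU] = 5/7:-2/7 = -5/2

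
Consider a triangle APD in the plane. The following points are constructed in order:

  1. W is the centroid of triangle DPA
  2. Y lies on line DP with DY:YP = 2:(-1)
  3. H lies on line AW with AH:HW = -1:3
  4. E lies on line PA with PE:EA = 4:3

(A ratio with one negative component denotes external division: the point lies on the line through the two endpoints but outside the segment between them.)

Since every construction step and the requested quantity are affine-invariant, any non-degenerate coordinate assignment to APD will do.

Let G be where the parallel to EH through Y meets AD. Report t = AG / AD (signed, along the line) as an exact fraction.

Assign A = (0, 0), P = (1, 0), D = (0, 1) — the answer is frame-independent, so this choice is without loss of generality.
1. W is the centroid of triangle DPA ⇒ W = (1/3, 1/3)
2. Y lies on line DP with DY:YP = 2:(-1) ⇒ Y = (2, -1)
3. H lies on line AW with AH:HW = -1:3 ⇒ H = (-1/6, -1/6)
4. E lies on line PA with PE:EA = 4:3 ⇒ E = (3/7, 0)
through Y parallel to EH: direction (-25/42, -1/6); meets AD at G = (0, -39/25)
G = A + t·(D−A) with t = -39/25

t = -39/25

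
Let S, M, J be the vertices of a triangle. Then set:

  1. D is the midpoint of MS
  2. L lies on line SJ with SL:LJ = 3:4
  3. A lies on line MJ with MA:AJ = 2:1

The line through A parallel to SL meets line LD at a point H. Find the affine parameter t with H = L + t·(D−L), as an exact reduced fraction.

t = 2/3

Set S = (0, 0), M = (1, 0), J = (0, 1); any affine frame gives the same invariant.
1. D is the midpoint of MS ⇒ D = (1/2, 0)
2. L lies on line SJ with SL:LJ = 3:4 ⇒ L = (0, 3/7)
3. A lies on line MJ with MA:AJ = 2:1 ⇒ A = (1/3, 2/3)
through A parallel to SL: direction (0, 3/7); meets LD at H = (1/3, 1/7)
H = L + t·(D−L) with t = 2/3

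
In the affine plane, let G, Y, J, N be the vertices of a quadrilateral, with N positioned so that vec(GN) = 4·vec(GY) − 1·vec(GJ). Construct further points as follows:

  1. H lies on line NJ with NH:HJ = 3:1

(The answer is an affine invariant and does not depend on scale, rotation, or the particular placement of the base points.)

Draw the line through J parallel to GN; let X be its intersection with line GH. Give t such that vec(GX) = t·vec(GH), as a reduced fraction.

t = 4/3

Assign G = (0, 0), Y = (1, 0), J = (0, 1), N = (4, -1) — the answer is frame-independent, so this choice is without loss of generality.
1. H lies on line NJ with NH:HJ = 3:1 ⇒ H = (1, 1/2)
through J parallel to GN: direction (4, -1); meets GH at X = (4/3, 2/3)
X = G + t·(H−G) with t = 4/3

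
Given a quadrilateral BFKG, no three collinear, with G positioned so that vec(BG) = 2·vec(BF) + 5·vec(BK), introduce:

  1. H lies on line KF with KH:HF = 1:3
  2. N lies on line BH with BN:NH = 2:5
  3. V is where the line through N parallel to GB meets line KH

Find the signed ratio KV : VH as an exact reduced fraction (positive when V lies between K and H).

KV:VH = -54/5

Assign B = (0, 0), F = (1, 0), K = (0, 1), G = (2, 5) — the answer is frame-independent, so this choice is without loss of generality.
1. H lies on line KF with KH:HF = 1:3 ⇒ H = (1/4, 3/4)
2. N lies on line BH with BN:NH = 2:5 ⇒ N = (1/14, 3/14)
3. V is where the line through N parallel to GB meets line KH ⇒ V = (27/98, 71/98)
V = K + t·(H−K) with t = 54/49, so KV:VH = t:(1−t) = 54/49:-5/49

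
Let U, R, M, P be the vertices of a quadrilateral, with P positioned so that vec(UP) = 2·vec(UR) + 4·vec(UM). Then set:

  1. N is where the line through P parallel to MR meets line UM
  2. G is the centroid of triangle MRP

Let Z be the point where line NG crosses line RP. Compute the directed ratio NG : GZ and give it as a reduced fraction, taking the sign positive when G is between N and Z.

Set U = (0, 0), R = (1, 0), M = (0, 1), P = (2, 4); any affine frame gives the same invariant.
1. N is where the line through P parallel to MR meets line UM ⇒ N = (0, 6)
2. G is the centroid of triangle MRP ⇒ G = (1, 5/3)
line NG meets RP at Z = (6/5, 4/5)
G = N + t·(Z−N) with t = 5/6, so NG:GZ = 5/6:1/6

NG:GZ = 5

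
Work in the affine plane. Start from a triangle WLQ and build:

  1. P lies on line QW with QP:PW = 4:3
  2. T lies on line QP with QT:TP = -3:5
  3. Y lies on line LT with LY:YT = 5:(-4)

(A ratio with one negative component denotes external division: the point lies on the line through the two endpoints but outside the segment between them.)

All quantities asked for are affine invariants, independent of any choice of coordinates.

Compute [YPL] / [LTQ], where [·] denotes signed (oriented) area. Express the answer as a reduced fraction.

[YPL]:[LTQ] = 25/3

Assign W = (0, 0), L = (1, 0), Q = (0, 1) — the answer is frame-independent, so this choice is without loss of generality.
1. P lies on line QW with QP:PW = 4:3 ⇒ P = (0, 3/7)
2. T lies on line QP with QT:TP = -3:5 ⇒ T = (0, 13/7)
3. Y lies on line LT with LY:YT = 5:(-4) ⇒ Y = (-4, 65/7)
2·[YPL] = 50/7, 2·[LTQ] = 6/7
[YPL]:[LTQ] = 50/7:6/7 = 25/3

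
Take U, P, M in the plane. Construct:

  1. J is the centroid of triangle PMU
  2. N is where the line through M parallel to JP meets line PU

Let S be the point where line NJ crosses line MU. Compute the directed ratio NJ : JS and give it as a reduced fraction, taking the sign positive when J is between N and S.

NJ:JS = 5

Work in coordinates with U = (0, 0), P = (1, 0), M = (0, 1).
1. J is the centroid of triangle PMU ⇒ J = (1/3, 1/3)
2. N is where the line through M parallel to JP meets line PU ⇒ N = (2, 0)
line NJ meets MU at S = (0, 2/5)
J = N + t·(S−N) with t = 5/6, so NJ:JS = 5/6:1/6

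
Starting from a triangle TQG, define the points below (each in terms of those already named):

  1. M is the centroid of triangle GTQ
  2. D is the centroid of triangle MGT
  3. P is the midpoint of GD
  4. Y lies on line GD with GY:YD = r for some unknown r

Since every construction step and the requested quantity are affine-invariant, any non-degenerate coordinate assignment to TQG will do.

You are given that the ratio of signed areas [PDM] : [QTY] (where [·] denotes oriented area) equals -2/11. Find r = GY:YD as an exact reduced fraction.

r = -5

Choose coordinates T = (0, 0), Q = (1, 0), G = (0, 1).
1. M is the centroid of triangle GTQ ⇒ M = (1/3, 1/3)
2. D is the centroid of triangle MGT ⇒ D = (1/9, 4/9)
3. P is the midpoint of GD ⇒ P = (1/18, 13/18)
4. With GY:YD = r, write λ = r/(r+1) so Y = G + λ·(D−G); Y is affine-linear in λ
Every point depending on Y is an affine combination of Y and λ-independent points, so each such coordinate is linear in λ; the λ² term in each signed area is a multiple of (D−G)×(D−G) = 0, so 2·[PDM] and 2·[QTY] are each linear in λ. Evaluating at λ=0 and λ=1:
  2·[PDM] = 1/18,   2·[QTY] = 5/9·λ − 1
So [PDM]:[QTY] = (1/18) / (5/9·λ − 1). Setting this equal to -2/11:
  1/18 = -2/11·(5/9·λ − 1)  ⇒  λ = 5/4
Then r = λ/(1−λ) = (5/4)/(-1/4) = -5. Check: with r = -5, Y = (5/36, 11/36) and [PDM]:[QTY] = -2/11 as required.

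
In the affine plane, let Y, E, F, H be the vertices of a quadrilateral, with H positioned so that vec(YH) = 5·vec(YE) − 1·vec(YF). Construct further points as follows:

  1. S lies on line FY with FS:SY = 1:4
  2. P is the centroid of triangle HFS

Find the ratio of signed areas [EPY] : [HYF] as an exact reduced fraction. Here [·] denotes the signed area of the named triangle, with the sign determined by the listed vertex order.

[EPY]:[HYF] = -4/75

Choose coordinates Y = (0, 0), E = (1, 0), F = (0, 1), H = (5, -1).
1. S lies on line FY with FS:SY = 1:4 ⇒ S = (0, 4/5)
2. P is the centroid of triangle HFS ⇒ P = (5/3, 4/15)
2·[EPY] = 4/15, 2·[HYF] = -5
[EPY]:[HYF] = 4/15:-5 = -4/75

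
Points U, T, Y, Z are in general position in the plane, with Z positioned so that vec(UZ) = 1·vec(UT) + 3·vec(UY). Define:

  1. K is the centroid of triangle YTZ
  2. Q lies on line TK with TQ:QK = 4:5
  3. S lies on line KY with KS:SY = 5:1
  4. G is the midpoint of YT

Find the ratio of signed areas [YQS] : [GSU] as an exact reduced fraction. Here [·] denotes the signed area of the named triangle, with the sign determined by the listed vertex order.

[YQS]:[GSU] = 10/51

Set U = (0, 0), T = (1, 0), Y = (0, 1), Z = (1, 3); any affine frame gives the same invariant.
1. K is the centroid of triangle YTZ ⇒ K = (2/3, 4/3)
2. Q lies on line TK with TQ:QK = 4:5 ⇒ Q = (23/27, 16/27)
3. S lies on line KY with KS:SY = 5:1 ⇒ S = (1/9, 19/18)
4. G is the midpoint of YT ⇒ G = (1/2, 1/2)
2·[YQS] = 5/54, 2·[GSU] = 17/36
[YQS]:[GSU] = 5/54:17/36 = 10/51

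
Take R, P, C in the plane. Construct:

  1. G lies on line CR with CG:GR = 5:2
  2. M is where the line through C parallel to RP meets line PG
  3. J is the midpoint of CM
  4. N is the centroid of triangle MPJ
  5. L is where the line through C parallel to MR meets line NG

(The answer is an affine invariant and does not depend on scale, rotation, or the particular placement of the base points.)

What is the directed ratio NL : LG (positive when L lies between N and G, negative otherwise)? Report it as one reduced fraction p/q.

Work in coordinates with R = (0, 0), P = (1, 0), C = (0, 1).
1. G lies on line CR with CG:GR = 5:2 ⇒ G = (0, 2/7)
2. M is where the line through C parallel to RP meets line PG ⇒ M = (-5/2, 1)
3. J is the midpoint of CM ⇒ J = (-5/4, 1)
4. N is the centroid of triangle MPJ ⇒ N = (-11/12, 2/3)
5. L is where the line through C parallel to MR meets line NG ⇒ L = (-275/6, 58/3)
L = N + t·(G−N) with t = -49, so NL:LG = t:(1−t) = -49:50

NL:LG = -49/50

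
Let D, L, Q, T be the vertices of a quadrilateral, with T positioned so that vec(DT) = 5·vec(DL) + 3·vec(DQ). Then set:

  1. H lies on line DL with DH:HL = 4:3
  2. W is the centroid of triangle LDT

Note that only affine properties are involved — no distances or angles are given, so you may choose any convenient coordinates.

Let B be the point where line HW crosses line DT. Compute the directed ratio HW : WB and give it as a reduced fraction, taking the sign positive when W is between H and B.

Set D = (0, 0), L = (1, 0), Q = (0, 1), T = (5, 3); any affine frame gives the same invariant.
1. H lies on line DL with DH:HL = 4:3 ⇒ H = (4/7, 0)
2. W is the centroid of triangle LDT ⇒ W = (2, 1)
line HW meets DT at B = (4, 12/5)
W = H + t·(B−H) with t = 5/12, so HW:WB = 5/12:7/12

HW:WB = 5/7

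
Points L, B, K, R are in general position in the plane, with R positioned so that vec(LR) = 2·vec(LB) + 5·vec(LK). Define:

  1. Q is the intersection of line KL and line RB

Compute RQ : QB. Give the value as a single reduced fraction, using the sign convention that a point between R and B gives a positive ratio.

Choose coordinates L = (0, 0), B = (1, 0), K = (0, 1), R = (2, 5).
1. Q is the intersection of line KL and line RB ⇒ Q = (0, -5)
Q = R + t·(B−R) with t = 2, so RQ:QB = t:(1−t) = 2:-1

RQ:QB = -2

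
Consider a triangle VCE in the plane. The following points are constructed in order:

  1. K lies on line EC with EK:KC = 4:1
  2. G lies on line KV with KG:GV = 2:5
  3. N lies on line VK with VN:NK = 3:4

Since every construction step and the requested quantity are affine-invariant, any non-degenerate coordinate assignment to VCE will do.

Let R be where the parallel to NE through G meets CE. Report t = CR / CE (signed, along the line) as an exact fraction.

Choose coordinates V = (0, 0), C = (1, 0), E = (0, 1).
1. K lies on line EC with EK:KC = 4:1 ⇒ K = (4/5, 1/5)
2. G lies on line KV with KG:GV = 2:5 ⇒ G = (4/7, 1/7)
3. N lies on line VK with VN:NK = 3:4 ⇒ N = (12/35, 3/35)
through G parallel to NE: direction (-12/35, 32/35); meets CE at R = (2/5, 3/5)
R = C + t·(E−C) with t = 3/5

t = 3/5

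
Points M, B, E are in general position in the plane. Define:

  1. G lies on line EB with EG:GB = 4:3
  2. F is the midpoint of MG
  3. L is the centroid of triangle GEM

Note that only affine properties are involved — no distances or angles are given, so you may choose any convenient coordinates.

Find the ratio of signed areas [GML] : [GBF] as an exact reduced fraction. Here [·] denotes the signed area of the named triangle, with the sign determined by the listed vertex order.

[GML]:[GBF] = 8/9

Work in coordinates with M = (0, 0), B = (1, 0), E = (0, 1).
1. G lies on line EB with EG:GB = 4:3 ⇒ G = (4/7, 3/7)
2. F is the midpoint of MG ⇒ F = (2/7, 3/14)
3. L is the centroid of triangle GEM ⇒ L = (4/21, 10/21)
2·[GML] = -4/21, 2·[GBF] = -3/14
[GML]:[GBF] = -4/21:-3/14 = 8/9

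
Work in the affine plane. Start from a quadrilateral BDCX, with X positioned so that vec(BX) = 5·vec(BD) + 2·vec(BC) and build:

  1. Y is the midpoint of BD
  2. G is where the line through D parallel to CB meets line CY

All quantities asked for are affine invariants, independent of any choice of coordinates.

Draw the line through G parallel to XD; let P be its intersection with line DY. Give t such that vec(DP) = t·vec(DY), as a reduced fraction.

t = -4

Assign B = (0, 0), D = (1, 0), C = (0, 1), X = (5, 2) — the answer is frame-independent, so this choice is without loss of generality.
1. Y is the midpoint of BD ⇒ Y = (1/2, 0)
2. G is where the line through D parallel to CB meets line CY ⇒ G = (1, -1)
through G parallel to XD: direction (-4, -2); meets DY at P = (3, 0)
P = D + t·(Y−D) with t = -4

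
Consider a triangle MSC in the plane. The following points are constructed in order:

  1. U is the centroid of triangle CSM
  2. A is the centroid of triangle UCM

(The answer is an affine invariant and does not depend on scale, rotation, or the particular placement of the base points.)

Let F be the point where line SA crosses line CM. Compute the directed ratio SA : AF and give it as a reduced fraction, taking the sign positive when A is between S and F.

SA:AF = 8

Work in coordinates with M = (0, 0), S = (1, 0), C = (0, 1).
1. U is the centroid of triangle CSM ⇒ U = (1/3, 1/3)
2. A is the centroid of triangle UCM ⇒ A = (1/9, 4/9)
line SA meets CM at F = (0, 1/2)
A = S + t·(F−S) with t = 8/9, so SA:AF = 8/9:1/9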